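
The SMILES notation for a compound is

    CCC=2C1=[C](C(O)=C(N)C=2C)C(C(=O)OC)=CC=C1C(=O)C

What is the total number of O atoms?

Scan the SMILES for O atoms (remember two-letter symbols like Cl and Br are single atoms).
Oxygen count: 4.

4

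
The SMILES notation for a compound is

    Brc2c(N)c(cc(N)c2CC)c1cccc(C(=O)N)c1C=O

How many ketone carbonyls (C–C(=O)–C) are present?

0

Scan the SMILES for the ketone motif — none present.
Groups that are present: 1 aldehyde, 1 amide, 2 primary amine.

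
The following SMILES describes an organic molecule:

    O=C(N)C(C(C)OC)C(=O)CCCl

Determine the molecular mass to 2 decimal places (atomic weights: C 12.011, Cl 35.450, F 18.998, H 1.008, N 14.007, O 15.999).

First, the molecular formula is C8H14ClNO3 (counting implicit H from valence).
  C: 8 × 12.011 = 96.088
  Cl: 1 × 35.450 = 35.450
  H: 14 × 1.008 = 14.112
  N: 1 × 14.007 = 14.007
  O: 3 × 15.999 = 47.997
Sum: 8×12.011 + 1×35.450 + 14×1.008 + 1×14.007 + 3×15.999 = 207.654 → 207.65 g/mol.

207.65 g/mol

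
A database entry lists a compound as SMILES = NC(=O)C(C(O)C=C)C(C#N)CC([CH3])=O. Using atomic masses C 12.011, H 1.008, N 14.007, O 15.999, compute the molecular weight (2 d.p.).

210.23 g/mol

First, the molecular formula is C10H14N2O3 (counting implicit H from valence).
  C: 10 × 12.011 = 120.110
  H: 14 × 1.008 = 14.112
  N: 2 × 14.007 = 28.014
  O: 3 × 15.999 = 47.997
Sum: 10×12.011 + 14×1.008 + 2×14.007 + 3×15.999 = 210.233 → 210.23 g/mol.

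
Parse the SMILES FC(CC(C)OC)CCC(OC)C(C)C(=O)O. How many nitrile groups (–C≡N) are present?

Scan the SMILES for the nitrile motif — none present.
Groups that are present: 1 carboxylic acid, 2 ether.

0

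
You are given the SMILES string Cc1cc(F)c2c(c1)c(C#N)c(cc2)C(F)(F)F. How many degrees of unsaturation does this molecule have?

Molecular formula: C13H7F4N.
DoU = (2C + 2 + N − H − X) / 2, where X is the halogen count and O/S are ignored.
    = (2·13 + 2 + 1 − 7 − 4) / 2 = 18 / 2 = 9.

9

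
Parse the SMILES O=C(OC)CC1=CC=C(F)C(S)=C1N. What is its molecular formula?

Walk through each heavy atom and fill implicit hydrogens from standard valence (C 4, N 3, O 2, S 2, halogen 1):
  atom 1: O, bond orders sum to 2 (valence 2) → 0 H
  atom 2: C, bond orders sum to 4 (valence 4) → 0 H
  atom 3: O, bond orders sum to 2 (valence 2) → 0 H
  atom 4: C, bond orders sum to 1 (valence 4) → 3 H
  atom 5: C, bond orders sum to 2 (valence 4) → 2 H
  atom 6: C, bond orders sum to 4 (valence 4) → 0 H
  atom 7: C, bond orders sum to 3 (valence 4) → 1 H
  atom 8: C, bond orders sum to 3 (valence 4) → 1 H
  atom 9: C, bond orders sum to 4 (valence 4) → 0 H
  atom 10: F (halogen, monovalent) → 0 H
  atom 11: C, bond orders sum to 4 (valence 4) → 0 H
  atom 12: S, bond orders sum to 1 (valence 2) → 1 H
  atom 13: C, bond orders sum to 4 (valence 4) → 0 H
  atom 14: N, bond orders sum to 1 (valence 3) → 2 H
Totals → C:9, H:10, F:1, N:1, O:2, S:1.
In Hill order: C9H10FNO2S.

C9H10FNO2S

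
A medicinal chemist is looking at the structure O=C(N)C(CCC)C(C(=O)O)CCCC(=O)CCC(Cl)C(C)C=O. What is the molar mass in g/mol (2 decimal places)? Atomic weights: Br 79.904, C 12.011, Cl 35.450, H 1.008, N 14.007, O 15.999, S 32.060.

First, the molecular formula is C17H28ClNO5 (counting implicit H from valence).
  C: 17 × 12.011 = 204.187
  Cl: 1 × 35.450 = 35.450
  H: 28 × 1.008 = 28.224
  N: 1 × 14.007 = 14.007
  O: 5 × 15.999 = 79.995
Sum: 17×12.011 + 1×35.450 + 28×1.008 + 1×14.007 + 5×15.999 = 361.863 → 361.86 g/mol.

361.86 g/mol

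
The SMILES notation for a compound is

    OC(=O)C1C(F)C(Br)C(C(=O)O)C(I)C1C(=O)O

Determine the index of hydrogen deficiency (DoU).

Degree of unsaturation = (number of rings) + (number of π bonds).
Ring closures in the SMILES: 1.
π bonds: 3 double bonds (each 1 DoU) → 3 DoU from unsaturation.
Total DoU = 1 + 3 = 4.

4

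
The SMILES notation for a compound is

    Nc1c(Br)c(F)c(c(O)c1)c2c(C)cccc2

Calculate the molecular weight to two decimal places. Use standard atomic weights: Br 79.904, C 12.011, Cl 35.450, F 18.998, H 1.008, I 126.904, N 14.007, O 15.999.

296.14 g/mol

First, the molecular formula is C13H11BrFNO (counting implicit H from valence).
  Br: 1 × 79.904 = 79.904
  C: 13 × 12.011 = 156.143
  F: 1 × 18.998 = 18.998
  H: 11 × 1.008 = 11.088
  N: 1 × 14.007 = 14.007
  O: 1 × 15.999 = 15.999
Sum: 1×79.904 + 13×12.011 + 1×18.998 + 11×1.008 + 1×14.007 + 1×15.999 = 296.139 → 296.14 g/mol.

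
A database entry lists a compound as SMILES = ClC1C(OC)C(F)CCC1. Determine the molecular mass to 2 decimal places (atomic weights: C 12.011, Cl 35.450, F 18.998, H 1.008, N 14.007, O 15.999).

First, the molecular formula is C7H12ClFO (counting implicit H from valence).
  C: 7 × 12.011 = 84.077
  Cl: 1 × 35.450 = 35.450
  F: 1 × 18.998 = 18.998
  H: 12 × 1.008 = 12.096
  O: 1 × 15.999 = 15.999
Sum: 7×12.011 + 1×35.450 + 1×18.998 + 12×1.008 + 1×15.999 = 166.620 → 166.62 g/mol.

166.62 g/mol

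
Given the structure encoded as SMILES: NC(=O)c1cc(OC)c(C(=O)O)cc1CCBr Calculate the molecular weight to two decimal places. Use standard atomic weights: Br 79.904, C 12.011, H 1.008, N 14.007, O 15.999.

302.12 g/mol

First, the molecular formula is C11H12BrNO4 (counting implicit H from valence).
  Br: 1 × 79.904 = 79.904
  C: 11 × 12.011 = 132.121
  H: 12 × 1.008 = 12.096
  N: 1 × 14.007 = 14.007
  O: 4 × 15.999 = 63.996
Sum: 1×79.904 + 11×12.011 + 12×1.008 + 1×14.007 + 4×15.999 = 302.124 → 302.12 g/mol.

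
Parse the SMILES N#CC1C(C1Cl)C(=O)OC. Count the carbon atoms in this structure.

Count every carbon token in the SMILES (each C, including those in ring-closure positions and inside branches).
Carbon count: 6.

6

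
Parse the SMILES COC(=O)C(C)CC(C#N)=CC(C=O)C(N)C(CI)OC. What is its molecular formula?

Walk through each heavy atom and fill implicit hydrogens from standard valence (C 4, N 3, O 2, S 2, halogen 1):
  atom 1: C, bond orders sum to 1 (valence 4) → 3 H
  atom 2: O, bond orders sum to 2 (valence 2) → 0 H
  atom 3: C, bond orders sum to 4 (valence 4) → 0 H
  atom 4: O, bond orders sum to 2 (valence 2) → 0 H
  atom 5: C, bond orders sum to 3 (valence 4) → 1 H
  atom 6: C, bond orders sum to 1 (valence 4) → 3 H
  atom 7: C, bond orders sum to 2 (valence 4) → 2 H
  atom 8: C, bond orders sum to 4 (valence 4) → 0 H
  atom 9: C, bond orders sum to 4 (valence 4) → 0 H
  atom 10: N, bond orders sum to 3 (valence 3) → 0 H
  atom 11: C, bond orders sum to 3 (valence 4) → 1 H
  atom 12: C, bond orders sum to 3 (valence 4) → 1 H
  atom 13: C, bond orders sum to 3 (valence 4) → 1 H
  atom 14: O, bond orders sum to 2 (valence 2) → 0 H
  atom 15: C, bond orders sum to 3 (valence 4) → 1 H
  atom 16: N, bond orders sum to 1 (valence 3) → 2 H
  atom 17: C, bond orders sum to 3 (valence 4) → 1 H
  atom 18: C, bond orders sum to 2 (valence 4) → 2 H
  atom 19: I (halogen, monovalent) → 0 H
  atom 20: O, bond orders sum to 2 (valence 2) → 0 H
  atom 21: C, bond orders sum to 1 (valence 4) → 3 H
Totals → C:14, H:21, I:1, N:2, O:4.
In Hill order: C14H21IN2O4.

C14H21IN2O4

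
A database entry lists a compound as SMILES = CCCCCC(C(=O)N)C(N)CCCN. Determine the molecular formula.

C11H25N3O

Walk through each heavy atom and fill implicit hydrogens from standard valence (C 4, N 3, O 2, S 2, halogen 1):
  atom 1: C, bond orders sum to 1 (valence 4) → 3 H
  atom 2: C, bond orders sum to 2 (valence 4) → 2 H
  atom 3: C, bond orders sum to 2 (valence 4) → 2 H
  atom 4: C, bond orders sum to 2 (valence 4) → 2 H
  atom 5: C, bond orders sum to 2 (valence 4) → 2 H
  atom 6: C, bond orders sum to 3 (valence 4) → 1 H
  atom 7: C, bond orders sum to 4 (valence 4) → 0 H
  atom 8: O, bond orders sum to 2 (valence 2) → 0 H
  atom 9: N, bond orders sum to 1 (valence 3) → 2 H
  atom 10: C, bond orders sum to 3 (valence 4) → 1 H
  atom 11: N, bond orders sum to 1 (valence 3) → 2 H
  atom 12: C, bond orders sum to 2 (valence 4) → 2 H
  atom 13: C, bond orders sum to 2 (valence 4) → 2 H
  atom 14: C, bond orders sum to 2 (valence 4) → 2 H
  atom 15: N, bond orders sum to 1 (valence 3) → 2 H
Totals → C:11, H:25, N:3, O:1.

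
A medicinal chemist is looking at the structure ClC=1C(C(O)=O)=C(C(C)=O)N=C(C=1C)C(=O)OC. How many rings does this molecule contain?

In SMILES, each pair of matching ring-closure digits denotes one ring-closing bond; the number of such bonds equals the number of independent rings.
Ring-closure bonds here: 1.

1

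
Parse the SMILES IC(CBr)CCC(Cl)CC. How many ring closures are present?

0

In SMILES, each pair of matching ring-closure digits denotes one ring-closing bond; the number of such bonds equals the number of independent rings.
Ring-closure bonds here: 0.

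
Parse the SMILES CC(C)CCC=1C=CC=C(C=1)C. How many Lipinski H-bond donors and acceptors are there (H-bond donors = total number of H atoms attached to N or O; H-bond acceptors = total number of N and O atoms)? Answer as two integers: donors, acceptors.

0, 0

Donors: find every N or O and count the H atoms it carries.
  (no N or O atoms present)
Lipinski HBD = 0.
Acceptors: N atoms = 0, O atoms = 0 → HBA = 0.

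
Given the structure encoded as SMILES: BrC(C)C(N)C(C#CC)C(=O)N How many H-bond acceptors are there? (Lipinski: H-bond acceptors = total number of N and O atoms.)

3

N atoms: 2; O atoms: 1.
Lipinski HBA = 2 + 1 = 3.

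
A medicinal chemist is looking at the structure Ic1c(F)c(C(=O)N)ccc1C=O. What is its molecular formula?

C8H5FINO2

Walk through each heavy atom and fill implicit hydrogens from standard valence (C 4, N 3, O 2, S 2, halogen 1); for lowercase aromatic atoms, an aromatic c carries 1 H when it has two neighbours and 0 H with three, and aromatic n carries 0 H:
  atom 1: I (halogen, monovalent) → 0 H
  atom 2: aromatic c, 3 neighbours → 0 H
  atom 3: aromatic c, 3 neighbours → 0 H
  atom 4: F (halogen, monovalent) → 0 H
  atom 5: aromatic c, 3 neighbours → 0 H
  atom 6: C, bond orders sum to 4 (valence 4) → 0 H
  atom 7: O, bond orders sum to 2 (valence 2) → 0 H
  atom 8: N, bond orders sum to 1 (valence 3) → 2 H
  atom 9: aromatic c, 2 neighbours → 1 H
  atom 10: aromatic c, 2 neighbours → 1 H
  atom 11: aromatic c, 3 neighbours → 0 H
  atom 12: C, bond orders sum to 3 (valence 4) → 1 H
  atom 13: O, bond orders sum to 2 (valence 2) → 0 H
Totals → C:8, H:5, F:1, I:1, N:1, O:2.
In Hill order: C8H5FINO2.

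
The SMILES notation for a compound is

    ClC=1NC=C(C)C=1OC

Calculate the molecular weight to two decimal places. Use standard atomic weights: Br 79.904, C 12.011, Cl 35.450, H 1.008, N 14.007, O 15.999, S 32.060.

First, the molecular formula is C6H8ClNO (counting implicit H from valence).
  C: 6 × 12.011 = 72.066
  Cl: 1 × 35.450 = 35.450
  H: 8 × 1.008 = 8.064
  N: 1 × 14.007 = 14.007
  O: 1 × 15.999 = 15.999
Sum: 6×12.011 + 1×35.450 + 8×1.008 + 1×14.007 + 1×15.999 = 145.586 → 145.59 g/mol.

145.59 g/mol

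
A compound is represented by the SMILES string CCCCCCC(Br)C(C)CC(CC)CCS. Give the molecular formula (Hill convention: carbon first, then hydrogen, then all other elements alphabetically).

Walk through each heavy atom and fill implicit hydrogens from standard valence (C 4, N 3, O 2, S 2, halogen 1):
  atom 1: C, bond orders sum to 1 (valence 4) → 3 H
  atom 2: C, bond orders sum to 2 (valence 4) → 2 H
  atom 3: C, bond orders sum to 2 (valence 4) → 2 H
  atom 4: C, bond orders sum to 2 (valence 4) → 2 H
  atom 5: C, bond orders sum to 2 (valence 4) → 2 H
  atom 6: C, bond orders sum to 2 (valence 4) → 2 H
  atom 7: C, bond orders sum to 3 (valence 4) → 1 H
  atom 8: Br (halogen, monovalent) → 0 H
  atom 9: C, bond orders sum to 3 (valence 4) → 1 H
  atom 10: C, bond orders sum to 1 (valence 4) → 3 H
  atom 11: C, bond orders sum to 2 (valence 4) → 2 H
  atom 12: C, bond orders sum to 3 (valence 4) → 1 H
  atom 13: C, bond orders sum to 2 (valence 4) → 2 H
  atom 14: C, bond orders sum to 1 (valence 4) → 3 H
  atom 15: C, bond orders sum to 2 (valence 4) → 2 H
  atom 16: C, bond orders sum to 2 (valence 4) → 2 H
  atom 17: S, bond orders sum to 1 (valence 2) → 1 H
Totals → C:15, H:31, Br:1, S:1.
In Hill order: C15H31BrS.

C15H31BrS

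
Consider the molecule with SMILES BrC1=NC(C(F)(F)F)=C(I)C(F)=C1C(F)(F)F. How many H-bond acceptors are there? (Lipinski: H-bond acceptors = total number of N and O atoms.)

1

N atoms: 1; O atoms: 0.
Lipinski HBA = 1 + 0 = 1.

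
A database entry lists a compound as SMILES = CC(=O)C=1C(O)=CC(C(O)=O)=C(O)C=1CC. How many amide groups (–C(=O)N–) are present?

Scan the SMILES for the amide motif — none present.
Groups that are present: 1 carboxylic acid, 2 hydroxyl, 1 ketone.

0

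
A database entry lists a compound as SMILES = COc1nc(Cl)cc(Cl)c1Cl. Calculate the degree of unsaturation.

4

Molecular formula: C6H4Cl3NO.
DoU = (2C + 2 + N − H − X) / 2, where X is the halogen count and O/S are ignored.
    = (2·6 + 2 + 1 − 4 − 3) / 2 = 8 / 2 = 4.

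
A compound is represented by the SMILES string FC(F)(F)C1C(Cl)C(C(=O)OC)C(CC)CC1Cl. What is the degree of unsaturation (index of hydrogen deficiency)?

Molecular formula: C11H15Cl2F3O2.
DoU = (2C + 2 + N − H − X) / 2, where X is the halogen count and O/S are ignored.
    = (2·11 + 2 + 0 − 15 − 5) / 2 = 4 / 2 = 2.

2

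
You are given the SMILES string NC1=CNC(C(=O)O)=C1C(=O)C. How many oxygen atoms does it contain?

Scan the SMILES for O atoms (remember two-letter symbols like Cl and Br are single atoms).
Oxygen count: 3.

3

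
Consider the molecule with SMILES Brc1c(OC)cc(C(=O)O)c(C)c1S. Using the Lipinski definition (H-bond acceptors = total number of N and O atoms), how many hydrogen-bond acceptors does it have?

N atoms: 0; O atoms: 3.
Lipinski HBA = 0 + 3 = 3.

3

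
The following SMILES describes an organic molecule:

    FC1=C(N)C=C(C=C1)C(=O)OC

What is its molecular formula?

Walk through each heavy atom and fill implicit hydrogens from standard valence (C 4, N 3, O 2, S 2, halogen 1):
  atom 1: F (halogen, monovalent) → 0 H
  atom 2: C, bond orders sum to 4 (valence 4) → 0 H
  atom 3: C, bond orders sum to 4 (valence 4) → 0 H
  atom 4: N, bond orders sum to 1 (valence 3) → 2 H
  atom 5: C, bond orders sum to 3 (valence 4) → 1 H
  atom 6: C, bond orders sum to 4 (valence 4) → 0 H
  atom 7: C, bond orders sum to 3 (valence 4) → 1 H
  atom 8: C, bond orders sum to 3 (valence 4) → 1 H
  atom 9: C, bond orders sum to 4 (valence 4) → 0 H
  atom 10: O, bond orders sum to 2 (valence 2) → 0 H
  atom 11: O, bond orders sum to 2 (valence 2) → 0 H
  atom 12: C, bond orders sum to 1 (valence 4) → 3 H
Totals → C:8, H:8, F:1, N:1, O:2.

C8H8FNO2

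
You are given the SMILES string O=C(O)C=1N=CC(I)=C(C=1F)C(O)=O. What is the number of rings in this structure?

In SMILES, each pair of matching ring-closure digits denotes one ring-closing bond; the number of such bonds equals the number of independent rings.
Ring-closure bonds here: 1.

1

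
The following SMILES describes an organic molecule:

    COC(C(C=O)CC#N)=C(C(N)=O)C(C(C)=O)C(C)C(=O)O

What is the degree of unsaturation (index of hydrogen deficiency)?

7

Molecular formula: C14H18N2O6.
DoU = (2C + 2 + N − H − X) / 2, where X is the halogen count and O/S are ignored.
    = (2·14 + 2 + 2 − 18 − 0) / 2 = 14 / 2 = 7.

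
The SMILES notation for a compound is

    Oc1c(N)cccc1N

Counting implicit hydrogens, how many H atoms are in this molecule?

8

Walk through each heavy atom and fill implicit hydrogens from standard valence (C 4, N 3, O 2, S 2, halogen 1); for lowercase aromatic atoms, an aromatic c carries 1 H when it has two neighbours and 0 H with three, and aromatic n carries 0 H:
  atom 1: O, bond orders sum to 1 (valence 2) → 1 H
  atom 2: aromatic c, 3 neighbours → 0 H
  atom 3: aromatic c, 3 neighbours → 0 H
  atom 4: N, bond orders sum to 1 (valence 3) → 2 H
  atom 5: aromatic c, 2 neighbours → 1 H
  atom 6: aromatic c, 2 neighbours → 1 H
  atom 7: aromatic c, 2 neighbours → 1 H
  atom 8: aromatic c, 3 neighbours → 0 H
  atom 9: N, bond orders sum to 1 (valence 3) → 2 H
Total hydrogens: 8.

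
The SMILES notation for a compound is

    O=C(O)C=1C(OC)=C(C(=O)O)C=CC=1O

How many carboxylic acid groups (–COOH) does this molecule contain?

2

The carboxylic acid motif appears at heavy-atom positions 2, 9 in the SMILES.
Other groups present: 1 ether, 1 hydroxyl.
Carboxylic acid count: 2.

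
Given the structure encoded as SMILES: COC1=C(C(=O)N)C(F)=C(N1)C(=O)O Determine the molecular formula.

C7H7FN2O4

Walk through each heavy atom and fill implicit hydrogens from standard valence (C 4, N 3, O 2, S 2, halogen 1):
  atom 1: C, bond orders sum to 1 (valence 4) → 3 H
  atom 2: O, bond orders sum to 2 (valence 2) → 0 H
  atom 3: C, bond orders sum to 4 (valence 4) → 0 H
  atom 4: C, bond orders sum to 4 (valence 4) → 0 H
  atom 5: C, bond orders sum to 4 (valence 4) → 0 H
  atom 6: O, bond orders sum to 2 (valence 2) → 0 H
  atom 7: N, bond orders sum to 1 (valence 3) → 2 H
  atom 8: C, bond orders sum to 4 (valence 4) → 0 H
  atom 9: F (halogen, monovalent) → 0 H
  atom 10: C, bond orders sum to 4 (valence 4) → 0 H
  atom 11: N, bond orders sum to 2 (valence 3) → 1 H
  atom 12: C, bond orders sum to 4 (valence 4) → 0 H
  atom 13: O, bond orders sum to 2 (valence 2) → 0 H
  atom 14: O, bond orders sum to 1 (valence 2) → 1 H
Totals → C:7, H:7, F:1, N:2, O:4.
In Hill order: C7H7FN2O4.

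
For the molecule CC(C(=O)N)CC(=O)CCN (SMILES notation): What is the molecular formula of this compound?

Walk through each heavy atom and fill implicit hydrogens from standard valence (C 4, N 3, O 2, S 2, halogen 1):
  atom 1: C, bond orders sum to 1 (valence 4) → 3 H
  atom 2: C, bond orders sum to 3 (valence 4) → 1 H
  atom 3: C, bond orders sum to 4 (valence 4) → 0 H
  atom 4: O, bond orders sum to 2 (valence 2) → 0 H
  atom 5: N, bond orders sum to 1 (valence 3) → 2 H
  atom 6: C, bond orders sum to 2 (valence 4) → 2 H
  atom 7: C, bond orders sum to 4 (valence 4) → 0 H
  atom 8: O, bond orders sum to 2 (valence 2) → 0 H
  atom 9: C, bond orders sum to 2 (valence 4) → 2 H
  atom 10: C, bond orders sum to 2 (valence 4) → 2 H
  atom 11: N, bond orders sum to 1 (valence 3) → 2 H
Totals → C:7, H:14, N:2, O:2.
In Hill order: C7H14N2O2.

C7H14N2O2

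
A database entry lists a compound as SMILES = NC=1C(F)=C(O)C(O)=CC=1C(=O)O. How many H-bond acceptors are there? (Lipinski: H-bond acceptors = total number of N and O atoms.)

N atoms: 1; O atoms: 4.
Lipinski HBA = 1 + 4 = 5.

5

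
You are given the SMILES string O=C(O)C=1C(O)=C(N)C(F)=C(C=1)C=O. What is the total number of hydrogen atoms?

6

Walk through each heavy atom and fill implicit hydrogens from standard valence (C 4, N 3, O 2, S 2, halogen 1):
  atom 1: O, bond orders sum to 2 (valence 2) → 0 H
  atom 2: C, bond orders sum to 4 (valence 4) → 0 H
  atom 3: O, bond orders sum to 1 (valence 2) → 1 H
  atom 4: C, bond orders sum to 4 (valence 4) → 0 H
  atom 5: C, bond orders sum to 4 (valence 4) → 0 H
  atom 6: O, bond orders sum to 1 (valence 2) → 1 H
  atom 7: C, bond orders sum to 4 (valence 4) → 0 H
  atom 8: N, bond orders sum to 1 (valence 3) → 2 H
  atom 9: C, bond orders sum to 4 (valence 4) → 0 H
  atom 10: F (halogen, monovalent) → 0 H
  atom 11: C, bond orders sum to 4 (valence 4) → 0 H
  atom 12: C, bond orders sum to 3 (valence 4) → 1 H
  atom 13: C, bond orders sum to 3 (valence 4) → 1 H
  atom 14: O, bond orders sum to 2 (valence 2) → 0 H
Total hydrogens: 6.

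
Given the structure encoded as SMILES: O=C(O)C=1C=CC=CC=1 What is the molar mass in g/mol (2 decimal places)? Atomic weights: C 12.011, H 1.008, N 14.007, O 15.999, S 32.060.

First, the molecular formula is C7H6O2 (counting implicit H from valence).
  C: 7 × 12.011 = 84.077
  H: 6 × 1.008 = 6.048
  O: 2 × 15.999 = 31.998
Sum: 7×12.011 + 6×1.008 + 2×15.999 = 122.123 → 122.12 g/mol.

122.12 g/mol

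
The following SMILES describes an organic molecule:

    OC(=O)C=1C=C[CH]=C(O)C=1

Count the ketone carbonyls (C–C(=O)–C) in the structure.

Scan the SMILES for the ketone motif — none present.
Groups that are present: 1 carboxylic acid, 1 hydroxyl.

0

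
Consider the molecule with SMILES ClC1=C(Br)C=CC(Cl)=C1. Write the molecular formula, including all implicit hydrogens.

C6H3BrCl2

Walk through each heavy atom and fill implicit hydrogens from standard valence (C 4, N 3, O 2, S 2, halogen 1):
  atom 1: Cl (halogen, monovalent) → 0 H
  atom 2: C, bond orders sum to 4 (valence 4) → 0 H
  atom 3: C, bond orders sum to 4 (valence 4) → 0 H
  atom 4: Br (halogen, monovalent) → 0 H
  atom 5: C, bond orders sum to 3 (valence 4) → 1 H
  atom 6: C, bond orders sum to 3 (valence 4) → 1 H
  atom 7: C, bond orders sum to 4 (valence 4) → 0 H
  atom 8: Cl (halogen, monovalent) → 0 H
  atom 9: C, bond orders sum to 3 (valence 4) → 1 H
Totals → C:6, H:3, Br:1, Cl:2.
In Hill order: C6H3BrCl2.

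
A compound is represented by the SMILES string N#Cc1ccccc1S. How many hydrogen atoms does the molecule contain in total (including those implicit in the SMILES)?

5

Walk through each heavy atom and fill implicit hydrogens from standard valence (C 4, N 3, O 2, S 2, halogen 1); for lowercase aromatic atoms, an aromatic c carries 1 H when it has two neighbours and 0 H with three, and aromatic n carries 0 H:
  atom 1: N, bond orders sum to 3 (valence 3) → 0 H
  atom 2: C, bond orders sum to 4 (valence 4) → 0 H
  atom 3: aromatic c, 3 neighbours → 0 H
  atom 4: aromatic c, 2 neighbours → 1 H
  atom 5: aromatic c, 2 neighbours → 1 H
  atom 6: aromatic c, 2 neighbours → 1 H
  atom 7: aromatic c, 2 neighbours → 1 H
  atom 8: aromatic c, 3 neighbours → 0 H
  atom 9: S, bond orders sum to 1 (valence 2) → 1 H
Total hydrogens: 5.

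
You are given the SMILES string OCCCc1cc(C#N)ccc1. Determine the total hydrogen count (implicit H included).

Walk through each heavy atom and fill implicit hydrogens from standard valence (C 4, N 3, O 2, S 2, halogen 1); for lowercase aromatic atoms, an aromatic c carries 1 H when it has two neighbours and 0 H with three, and aromatic n carries 0 H:
  atom 1: O, bond orders sum to 1 (valence 2) → 1 H
  atom 2: C, bond orders sum to 2 (valence 4) → 2 H
  atom 3: C, bond orders sum to 2 (valence 4) → 2 H
  atom 4: C, bond orders sum to 2 (valence 4) → 2 H
  atom 5: aromatic c, 3 neighbours → 0 H
  atom 6: aromatic c, 2 neighbours → 1 H
  atom 7: aromatic c, 3 neighbours → 0 H
  atom 8: C, bond orders sum to 4 (valence 4) → 0 H
  atom 9: N, bond orders sum to 3 (valence 3) → 0 H
  atom 10: aromatic c, 2 neighbours → 1 H
  atom 11: aromatic c, 2 neighbours → 1 H
  atom 12: aromatic c, 2 neighbours → 1 H
Total hydrogens: 11.

11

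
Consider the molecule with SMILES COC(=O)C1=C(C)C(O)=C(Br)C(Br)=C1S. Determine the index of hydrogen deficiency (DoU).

Molecular formula: C9H8Br2O3S.
DoU = (2C + 2 + N − H − X) / 2, where X is the halogen count and O/S are ignored.
    = (2·9 + 2 + 0 − 8 − 2) / 2 = 10 / 2 = 5.

5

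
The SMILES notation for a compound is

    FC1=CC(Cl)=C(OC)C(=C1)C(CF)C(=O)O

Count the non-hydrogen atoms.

Every atom symbol written in the SMILES (organic subset) is one heavy atom; implicit H are not written.
Heavy atoms by element → C:10, Cl:1, F:2, O:3.
Total: 16.

16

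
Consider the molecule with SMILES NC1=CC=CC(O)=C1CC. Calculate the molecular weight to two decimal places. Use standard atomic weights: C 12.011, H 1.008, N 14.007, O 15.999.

First, the molecular formula is C8H11NO (counting implicit H from valence).
  C: 8 × 12.011 = 96.088
  H: 11 × 1.008 = 11.088
  N: 1 × 14.007 = 14.007
  O: 1 × 15.999 = 15.999
Sum: 8×12.011 + 11×1.008 + 1×14.007 + 1×15.999 = 137.182 → 137.18 g/mol.

137.18 g/mol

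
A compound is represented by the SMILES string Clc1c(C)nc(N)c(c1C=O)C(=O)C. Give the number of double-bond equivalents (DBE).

Molecular formula: C9H9ClN2O2.
DoU = (2C + 2 + N − H − X) / 2, where X is the halogen count and O/S are ignored.
    = (2·9 + 2 + 2 − 9 − 1) / 2 = 12 / 2 = 6.

6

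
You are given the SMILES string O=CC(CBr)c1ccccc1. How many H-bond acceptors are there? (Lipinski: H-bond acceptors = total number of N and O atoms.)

1

N atoms: 0; O atoms: 1.
Lipinski HBA = 0 + 1 = 1.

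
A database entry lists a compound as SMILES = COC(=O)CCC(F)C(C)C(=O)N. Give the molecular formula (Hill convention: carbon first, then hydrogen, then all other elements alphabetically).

C8H14FNO3

Walk through each heavy atom and fill implicit hydrogens from standard valence (C 4, N 3, O 2, S 2, halogen 1):
  atom 1: C, bond orders sum to 1 (valence 4) → 3 H
  atom 2: O, bond orders sum to 2 (valence 2) → 0 H
  atom 3: C, bond orders sum to 4 (valence 4) → 0 H
  atom 4: O, bond orders sum to 2 (valence 2) → 0 H
  atom 5: C, bond orders sum to 2 (valence 4) → 2 H
  atom 6: C, bond orders sum to 2 (valence 4) → 2 H
  atom 7: C, bond orders sum to 3 (valence 4) → 1 H
  atom 8: F (halogen, monovalent) → 0 H
  atom 9: C, bond orders sum to 3 (valence 4) → 1 H
  atom 10: C, bond orders sum to 1 (valence 4) → 3 H
  atom 11: C, bond orders sum to 4 (valence 4) → 0 H
  atom 12: O, bond orders sum to 2 (valence 2) → 0 H
  atom 13: N, bond orders sum to 1 (valence 3) → 2 H
Totals → C:8, H:14, F:1, N:1, O:3.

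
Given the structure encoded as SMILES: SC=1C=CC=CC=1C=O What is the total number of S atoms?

1

Scan the SMILES for S atoms (remember two-letter symbols like Cl and Br are single atoms).
Sulfur count: 1.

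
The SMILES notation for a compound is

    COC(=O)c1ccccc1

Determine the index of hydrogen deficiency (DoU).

5

Molecular formula: C8H8O2.
DoU = (2C + 2 + N − H − X) / 2, where X is the halogen count and O/S are ignored.
    = (2·8 + 2 + 0 − 8 − 0) / 2 = 10 / 2 = 5.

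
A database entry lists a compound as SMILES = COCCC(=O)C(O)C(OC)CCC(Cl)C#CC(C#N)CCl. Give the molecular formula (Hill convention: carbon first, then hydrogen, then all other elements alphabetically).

Walk through each heavy atom and fill implicit hydrogens from standard valence (C 4, N 3, O 2, S 2, halogen 1):
  atom 1: C, bond orders sum to 1 (valence 4) → 3 H
  atom 2: O, bond orders sum to 2 (valence 2) → 0 H
  atom 3: C, bond orders sum to 2 (valence 4) → 2 H
  atom 4: C, bond orders sum to 2 (valence 4) → 2 H
  atom 5: C, bond orders sum to 4 (valence 4) → 0 H
  atom 6: O, bond orders sum to 2 (valence 2) → 0 H
  atom 7: C, bond orders sum to 3 (valence 4) → 1 H
  atom 8: O, bond orders sum to 1 (valence 2) → 1 H
  atom 9: C, bond orders sum to 3 (valence 4) → 1 H
  atom 10: O, bond orders sum to 2 (valence 2) → 0 H
  atom 11: C, bond orders sum to 1 (valence 4) → 3 H
  atom 12: C, bond orders sum to 2 (valence 4) → 2 H
  atom 13: C, bond orders sum to 2 (valence 4) → 2 H
  atom 14: C, bond orders sum to 3 (valence 4) → 1 H
  atom 15: Cl (halogen, monovalent) → 0 H
  atom 16: C, bond orders sum to 4 (valence 4) → 0 H
  atom 17: C, bond orders sum to 4 (valence 4) → 0 H
  atom 18: C, bond orders sum to 3 (valence 4) → 1 H
  atom 19: C, bond orders sum to 4 (valence 4) → 0 H
  atom 20: N, bond orders sum to 3 (valence 3) → 0 H
  atom 21: C, bond orders sum to 2 (valence 4) → 2 H
  atom 22: Cl (halogen, monovalent) → 0 H
Totals → C:15, H:21, Cl:2, N:1, O:4.

C15H21Cl2NO4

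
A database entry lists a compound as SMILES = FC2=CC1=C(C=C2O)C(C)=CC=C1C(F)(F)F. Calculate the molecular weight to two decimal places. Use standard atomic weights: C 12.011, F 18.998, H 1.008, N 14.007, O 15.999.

First, the molecular formula is C12H8F4O (counting implicit H from valence).
  C: 12 × 12.011 = 144.132
  F: 4 × 18.998 = 75.992
  H: 8 × 1.008 = 8.064
  O: 1 × 15.999 = 15.999
Sum: 12×12.011 + 4×18.998 + 8×1.008 + 1×15.999 = 244.187 → 244.19 g/mol.

244.19 g/mol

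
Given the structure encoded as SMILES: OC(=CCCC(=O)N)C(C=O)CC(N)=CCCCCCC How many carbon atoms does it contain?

16

Count every carbon token in the SMILES (each C, including those in ring-closure positions and inside branches).
Carbon count: 16.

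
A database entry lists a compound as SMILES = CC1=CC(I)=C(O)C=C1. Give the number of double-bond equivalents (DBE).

Degree of unsaturation = (number of rings) + (number of π bonds).
Ring closures in the SMILES: 1.
π bonds: 3 double bonds (each 1 DoU) → 3 DoU from unsaturation.
Total DoU = 1 + 3 = 4.

4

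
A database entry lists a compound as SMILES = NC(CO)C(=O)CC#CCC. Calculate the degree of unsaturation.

Degree of unsaturation = (number of rings) + (number of π bonds).
Ring closures in the SMILES: 0.
π bonds: 1 double bond (each 1 DoU), 1 triple bond (each 2 DoU) → 3 DoU from unsaturation.
Total DoU = 0 + 3 = 3.

3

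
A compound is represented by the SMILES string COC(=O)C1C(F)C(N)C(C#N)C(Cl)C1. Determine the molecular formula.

C9H12ClFN2O2

Walk through each heavy atom and fill implicit hydrogens from standard valence (C 4, N 3, O 2, S 2, halogen 1):
  atom 1: C, bond orders sum to 1 (valence 4) → 3 H
  atom 2: O, bond orders sum to 2 (valence 2) → 0 H
  atom 3: C, bond orders sum to 4 (valence 4) → 0 H
  atom 4: O, bond orders sum to 2 (valence 2) → 0 H
  atom 5: C, bond orders sum to 3 (valence 4) → 1 H
  atom 6: C, bond orders sum to 3 (valence 4) → 1 H
  atom 7: F (halogen, monovalent) → 0 H
  atom 8: C, bond orders sum to 3 (valence 4) → 1 H
  atom 9: N, bond orders sum to 1 (valence 3) → 2 H
  atom 10: C, bond orders sum to 3 (valence 4) → 1 H
  atom 11: C, bond orders sum to 4 (valence 4) → 0 H
  atom 12: N, bond orders sum to 3 (valence 3) → 0 H
  atom 13: C, bond orders sum to 3 (valence 4) → 1 H
  atom 14: Cl (halogen, monovalent) → 0 H
  atom 15: C, bond orders sum to 2 (valence 4) → 2 H
Totals → C:9, H:12, Cl:1, F:1, N:2, O:2.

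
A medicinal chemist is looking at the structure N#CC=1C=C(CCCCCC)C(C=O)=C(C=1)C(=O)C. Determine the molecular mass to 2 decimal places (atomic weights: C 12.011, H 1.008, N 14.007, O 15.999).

257.33 g/mol

First, the molecular formula is C16H19NO2 (counting implicit H from valence).
  C: 16 × 12.011 = 192.176
  H: 19 × 1.008 = 19.152
  N: 1 × 14.007 = 14.007
  O: 2 × 15.999 = 31.998
Sum: 16×12.011 + 19×1.008 + 1×14.007 + 2×15.999 = 257.333 → 257.33 g/mol.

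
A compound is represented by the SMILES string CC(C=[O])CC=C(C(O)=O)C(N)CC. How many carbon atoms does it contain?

10

Count every carbon token in the SMILES (each C, including those in ring-closure positions and inside branches).
Carbon count: 10.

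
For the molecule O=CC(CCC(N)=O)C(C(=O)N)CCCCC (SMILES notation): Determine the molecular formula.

Walk through each heavy atom and fill implicit hydrogens from standard valence (C 4, N 3, O 2, S 2, halogen 1):
  atom 1: O, bond orders sum to 2 (valence 2) → 0 H
  atom 2: C, bond orders sum to 3 (valence 4) → 1 H
  atom 3: C, bond orders sum to 3 (valence 4) → 1 H
  atom 4: C, bond orders sum to 2 (valence 4) → 2 H
  atom 5: C, bond orders sum to 2 (valence 4) → 2 H
  atom 6: C, bond orders sum to 4 (valence 4) → 0 H
  atom 7: N, bond orders sum to 1 (valence 3) → 2 H
  atom 8: O, bond orders sum to 2 (valence 2) → 0 H
  atom 9: C, bond orders sum to 3 (valence 4) → 1 H
  atom 10: C, bond orders sum to 4 (valence 4) → 0 H
  atom 11: O, bond orders sum to 2 (valence 2) → 0 H
  atom 12: N, bond orders sum to 1 (valence 3) → 2 H
  atom 13: C, bond orders sum to 2 (valence 4) → 2 H
  atom 14: C, bond orders sum to 2 (valence 4) → 2 H
  atom 15: C, bond orders sum to 2 (valence 4) → 2 H
  atom 16: C, bond orders sum to 2 (valence 4) → 2 H
  atom 17: C, bond orders sum to 1 (valence 4) → 3 H
Totals → C:12, H:22, N:2, O:3.
In Hill order: C12H22N2O3.

C12H22N2O3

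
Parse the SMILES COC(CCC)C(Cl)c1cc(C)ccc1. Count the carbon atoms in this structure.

Count every carbon token in the SMILES (each C, including those in ring-closure positions and inside branches).
Carbon count: 13.

13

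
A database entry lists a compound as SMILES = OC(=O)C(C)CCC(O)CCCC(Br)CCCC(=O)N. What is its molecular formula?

C14H26BrNO4

Walk through each heavy atom and fill implicit hydrogens from standard valence (C 4, N 3, O 2, S 2, halogen 1):
  atom 1: O, bond orders sum to 1 (valence 2) → 1 H
  atom 2: C, bond orders sum to 4 (valence 4) → 0 H
  atom 3: O, bond orders sum to 2 (valence 2) → 0 H
  atom 4: C, bond orders sum to 3 (valence 4) → 1 H
  atom 5: C, bond orders sum to 1 (valence 4) → 3 H
  atom 6: C, bond orders sum to 2 (valence 4) → 2 H
  atom 7: C, bond orders sum to 2 (valence 4) → 2 H
  atom 8: C, bond orders sum to 3 (valence 4) → 1 H
  atom 9: O, bond orders sum to 1 (valence 2) → 1 H
  atom 10: C, bond orders sum to 2 (valence 4) → 2 H
  atom 11: C, bond orders sum to 2 (valence 4) → 2 H
  atom 12: C, bond orders sum to 2 (valence 4) → 2 H
  atom 13: C, bond orders sum to 3 (valence 4) → 1 H
  atom 14: Br (halogen, monovalent) → 0 H
  atom 15: C, bond orders sum to 2 (valence 4) → 2 H
  atom 16: C, bond orders sum to 2 (valence 4) → 2 H
  atom 17: C, bond orders sum to 2 (valence 4) → 2 H
  atom 18: C, bond orders sum to 4 (valence 4) → 0 H
  atom 19: O, bond orders sum to 2 (valence 2) → 0 H
  atom 20: N, bond orders sum to 1 (valence 3) → 2 H
Totals → C:14, H:26, Br:1, N:1, O:4.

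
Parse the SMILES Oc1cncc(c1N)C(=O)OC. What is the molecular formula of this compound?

Walk through each heavy atom and fill implicit hydrogens from standard valence (C 4, N 3, O 2, S 2, halogen 1); for lowercase aromatic atoms, an aromatic c carries 1 H when it has two neighbours and 0 H with three, and aromatic n carries 0 H:
  atom 1: O, bond orders sum to 1 (valence 2) → 1 H
  atom 2: aromatic c, 3 neighbours → 0 H
  atom 3: aromatic c, 2 neighbours → 1 H
  atom 4: aromatic n, 2 neighbours → 0 H
  atom 5: aromatic c, 2 neighbours → 1 H
  atom 6: aromatic c, 3 neighbours → 0 H
  atom 7: aromatic c, 3 neighbours → 0 H
  atom 8: N, bond orders sum to 1 (valence 3) → 2 H
  atom 9: C, bond orders sum to 4 (valence 4) → 0 H
  atom 10: O, bond orders sum to 2 (valence 2) → 0 H
  atom 11: O, bond orders sum to 2 (valence 2) → 0 H
  atom 12: C, bond orders sum to 1 (valence 4) → 3 H
Totals → C:7, H:8, N:2, O:3.

C7H8N2O3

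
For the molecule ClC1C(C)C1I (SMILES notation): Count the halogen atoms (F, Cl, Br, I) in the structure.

Halogen atoms appear at heavy-atom positions 1, 6 (1×Cl, 1×I).
Halogen count: 2.

2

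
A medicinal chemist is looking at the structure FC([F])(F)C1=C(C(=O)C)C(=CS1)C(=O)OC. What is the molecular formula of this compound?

C9H7F3O3S

Walk through each heavy atom and fill implicit hydrogens from standard valence (C 4, N 3, O 2, S 2, halogen 1):
  atom 1: F (halogen, monovalent) → 0 H
  atom 2: C, bond orders sum to 4 (valence 4) → 0 H
  atom 3: F with explicit H count 0
  atom 4: F (halogen, monovalent) → 0 H
  atom 5: C, bond orders sum to 4 (valence 4) → 0 H
  atom 6: C, bond orders sum to 4 (valence 4) → 0 H
  atom 7: C, bond orders sum to 4 (valence 4) → 0 H
  atom 8: O, bond orders sum to 2 (valence 2) → 0 H
  atom 9: C, bond orders sum to 1 (valence 4) → 3 H
  atom 10: C, bond orders sum to 4 (valence 4) → 0 H
  atom 11: C, bond orders sum to 3 (valence 4) → 1 H
  atom 12: S, bond orders sum to 2 (valence 2) → 0 H
  atom 13: C, bond orders sum to 4 (valence 4) → 0 H
  atom 14: O, bond orders sum to 2 (valence 2) → 0 H
  atom 15: O, bond orders sum to 2 (valence 2) → 0 H
  atom 16: C, bond orders sum to 1 (valence 4) → 3 H
Totals → C:9, H:7, F:3, O:3, S:1.
In Hill order: C9H7F3O3S.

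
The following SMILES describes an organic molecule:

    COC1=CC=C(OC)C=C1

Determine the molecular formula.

C8H10O2

Walk through each heavy atom and fill implicit hydrogens from standard valence (C 4, N 3, O 2, S 2, halogen 1):
  atom 1: C, bond orders sum to 1 (valence 4) → 3 H
  atom 2: O, bond orders sum to 2 (valence 2) → 0 H
  atom 3: C, bond orders sum to 4 (valence 4) → 0 H
  atom 4: C, bond orders sum to 3 (valence 4) → 1 H
  atom 5: C, bond orders sum to 3 (valence 4) → 1 H
  atom 6: C, bond orders sum to 4 (valence 4) → 0 H
  atom 7: O, bond orders sum to 2 (valence 2) → 0 H
  atom 8: C, bond orders sum to 1 (valence 4) → 3 H
  atom 9: C, bond orders sum to 3 (valence 4) → 1 H
  atom 10: C, bond orders sum to 3 (valence 4) → 1 H
Totals → C:8, H:10, O:2.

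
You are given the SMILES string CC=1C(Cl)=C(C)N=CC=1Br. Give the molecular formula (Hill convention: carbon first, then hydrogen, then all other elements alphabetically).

C7H7BrClN

Walk through each heavy atom and fill implicit hydrogens from standard valence (C 4, N 3, O 2, S 2, halogen 1):
  atom 1: C, bond orders sum to 1 (valence 4) → 3 H
  atom 2: C, bond orders sum to 4 (valence 4) → 0 H
  atom 3: C, bond orders sum to 4 (valence 4) → 0 H
  atom 4: Cl (halogen, monovalent) → 0 H
  atom 5: C, bond orders sum to 4 (valence 4) → 0 H
  atom 6: C, bond orders sum to 1 (valence 4) → 3 H
  atom 7: N, bond orders sum to 3 (valence 3) → 0 H
  atom 8: C, bond orders sum to 3 (valence 4) → 1 H
  atom 9: C, bond orders sum to 4 (valence 4) → 0 H
  atom 10: Br (halogen, monovalent) → 0 H
Totals → C:7, H:7, Br:1, Cl:1, N:1.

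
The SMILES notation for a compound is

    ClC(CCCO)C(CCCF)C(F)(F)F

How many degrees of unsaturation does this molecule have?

Degree of unsaturation = (number of rings) + (number of π bonds).
Ring closures in the SMILES: 0.
π bonds: none → 0 DoU from unsaturation.
Total DoU = 0 + 0 = 0.

0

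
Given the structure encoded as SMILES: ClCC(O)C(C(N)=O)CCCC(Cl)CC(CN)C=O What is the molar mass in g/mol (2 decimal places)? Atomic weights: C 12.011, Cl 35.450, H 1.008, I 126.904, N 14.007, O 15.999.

313.22 g/mol

First, the molecular formula is C12H22Cl2N2O3 (counting implicit H from valence).
  C: 12 × 12.011 = 144.132
  Cl: 2 × 35.450 = 70.900
  H: 22 × 1.008 = 22.176
  N: 2 × 14.007 = 28.014
  O: 3 × 15.999 = 47.997
Sum: 12×12.011 + 2×35.450 + 22×1.008 + 2×14.007 + 3×15.999 = 313.219 → 313.22 g/mol.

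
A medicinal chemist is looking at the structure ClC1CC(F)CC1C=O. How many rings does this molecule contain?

1

In SMILES, each pair of matching ring-closure digits denotes one ring-closing bond; the number of such bonds equals the number of independent rings.
Ring-closure bonds here: 1.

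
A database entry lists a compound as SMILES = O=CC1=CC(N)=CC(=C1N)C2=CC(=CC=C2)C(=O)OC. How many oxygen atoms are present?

Scan the SMILES for O atoms (remember two-letter symbols like Cl and Br are single atoms).
Oxygen count: 3.

3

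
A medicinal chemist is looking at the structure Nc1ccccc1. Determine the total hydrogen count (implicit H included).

Walk through each heavy atom and fill implicit hydrogens from standard valence (C 4, N 3, O 2, S 2, halogen 1); for lowercase aromatic atoms, an aromatic c carries 1 H when it has two neighbours and 0 H with three, and aromatic n carries 0 H:
  atom 1: N, bond orders sum to 1 (valence 3) → 2 H
  atom 2: aromatic c, 3 neighbours → 0 H
  atom 3: aromatic c, 2 neighbours → 1 H
  atom 4: aromatic c, 2 neighbours → 1 H
  atom 5: aromatic c, 2 neighbours → 1 H
  atom 6: aromatic c, 2 neighbours → 1 H
  atom 7: aromatic c, 2 neighbours → 1 H
Total hydrogens: 7.

7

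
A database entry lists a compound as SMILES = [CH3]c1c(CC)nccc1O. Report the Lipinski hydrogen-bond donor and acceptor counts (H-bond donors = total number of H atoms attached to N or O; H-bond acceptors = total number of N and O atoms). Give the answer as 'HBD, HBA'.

Donors: find every N or O and count the H atoms it carries.
  atom 6 (N): bond orders sum to 3 → 0 H
  atom 10 (O): bond orders sum to 1 → 1 H
Lipinski HBD = 1.
Acceptors: N atoms = 1, O atoms = 1 → HBA = 2.

1, 2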